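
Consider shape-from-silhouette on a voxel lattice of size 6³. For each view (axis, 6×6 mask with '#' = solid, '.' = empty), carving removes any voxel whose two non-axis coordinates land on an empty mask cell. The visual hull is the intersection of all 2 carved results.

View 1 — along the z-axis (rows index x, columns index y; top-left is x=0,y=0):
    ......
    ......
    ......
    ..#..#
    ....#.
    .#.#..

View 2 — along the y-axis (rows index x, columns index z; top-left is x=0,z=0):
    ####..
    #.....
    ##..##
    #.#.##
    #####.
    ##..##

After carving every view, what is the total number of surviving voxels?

|visual hull| = 21

full grid |V| = 216
step 1: project along z, AND mask (5/36) → |grid| = 30
step 2: project along y, AND mask (22/36) → |grid| = 21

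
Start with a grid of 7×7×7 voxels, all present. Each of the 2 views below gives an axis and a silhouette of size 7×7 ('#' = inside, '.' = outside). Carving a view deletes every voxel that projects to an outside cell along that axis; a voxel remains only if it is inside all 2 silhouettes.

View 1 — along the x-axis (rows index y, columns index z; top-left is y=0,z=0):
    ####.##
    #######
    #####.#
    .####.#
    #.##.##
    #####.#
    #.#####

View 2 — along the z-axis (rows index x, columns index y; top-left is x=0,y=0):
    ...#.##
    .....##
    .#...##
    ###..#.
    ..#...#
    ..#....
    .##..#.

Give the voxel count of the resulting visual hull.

full grid |V| = 343
[1] x-view keeps 41 columns → grid now 287
[2] z-view keeps 18 columns → grid now 110

remaining voxels: 110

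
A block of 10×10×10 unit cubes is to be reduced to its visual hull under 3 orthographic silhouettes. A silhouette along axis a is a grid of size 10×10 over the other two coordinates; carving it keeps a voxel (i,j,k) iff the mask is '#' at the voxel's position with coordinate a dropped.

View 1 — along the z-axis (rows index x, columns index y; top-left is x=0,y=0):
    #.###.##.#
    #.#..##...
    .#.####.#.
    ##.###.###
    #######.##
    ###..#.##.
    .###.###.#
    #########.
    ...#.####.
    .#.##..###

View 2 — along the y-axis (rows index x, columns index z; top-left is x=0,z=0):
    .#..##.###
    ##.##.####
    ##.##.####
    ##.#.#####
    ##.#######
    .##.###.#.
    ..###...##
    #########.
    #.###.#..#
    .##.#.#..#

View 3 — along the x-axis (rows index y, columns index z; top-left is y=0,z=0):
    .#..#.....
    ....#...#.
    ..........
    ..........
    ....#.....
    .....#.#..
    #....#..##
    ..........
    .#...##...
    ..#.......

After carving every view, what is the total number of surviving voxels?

full grid |V| = 1000
step 1: project along z, AND mask (67/100) → |grid| = 670
step 2: project along y, AND mask (70/100) → |grid| = 479
step 3: project along x, AND mask (15/100) → |grid| = 76

voxel count = 76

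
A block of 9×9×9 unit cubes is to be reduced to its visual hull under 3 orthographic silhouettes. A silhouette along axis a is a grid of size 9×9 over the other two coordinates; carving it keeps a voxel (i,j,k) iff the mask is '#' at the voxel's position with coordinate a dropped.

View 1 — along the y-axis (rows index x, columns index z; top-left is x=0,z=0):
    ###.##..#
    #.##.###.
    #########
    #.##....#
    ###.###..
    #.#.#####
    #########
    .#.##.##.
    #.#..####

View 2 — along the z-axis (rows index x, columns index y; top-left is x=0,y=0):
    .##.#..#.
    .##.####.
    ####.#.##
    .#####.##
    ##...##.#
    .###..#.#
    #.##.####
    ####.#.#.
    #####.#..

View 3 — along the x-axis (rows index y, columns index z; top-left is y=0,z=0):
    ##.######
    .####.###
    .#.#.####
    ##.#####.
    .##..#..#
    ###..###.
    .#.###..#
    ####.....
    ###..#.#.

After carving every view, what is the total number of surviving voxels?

before carving: 729 voxels (9×9×9)
carve view 1 (along y, XZ-mask fill 58/81): 522 voxels remain
carve view 2 (along z, XY-mask fill 53/81): 345 voxels remain
carve view 3 (along x, YZ-mask fill 52/81): 222 voxels remain

|visual hull| = 222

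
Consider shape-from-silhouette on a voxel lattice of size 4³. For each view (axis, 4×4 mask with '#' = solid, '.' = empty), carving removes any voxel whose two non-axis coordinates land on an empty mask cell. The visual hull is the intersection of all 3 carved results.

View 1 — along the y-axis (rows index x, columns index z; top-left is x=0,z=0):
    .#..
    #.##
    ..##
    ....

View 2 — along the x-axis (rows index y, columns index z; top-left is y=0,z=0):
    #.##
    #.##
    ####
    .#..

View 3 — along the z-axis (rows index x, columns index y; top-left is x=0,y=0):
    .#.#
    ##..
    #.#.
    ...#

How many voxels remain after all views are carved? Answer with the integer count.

before carving: 64 voxels (4×4×4)
  1. axis=1 (XZ plane), |mask|=6  ⇒  voxels=24
  2. axis=0 (YZ plane), |mask|=11  ⇒  voxels=17
  3. axis=2 (XY plane), |mask|=7  ⇒  voxels=11

|visual hull| = 11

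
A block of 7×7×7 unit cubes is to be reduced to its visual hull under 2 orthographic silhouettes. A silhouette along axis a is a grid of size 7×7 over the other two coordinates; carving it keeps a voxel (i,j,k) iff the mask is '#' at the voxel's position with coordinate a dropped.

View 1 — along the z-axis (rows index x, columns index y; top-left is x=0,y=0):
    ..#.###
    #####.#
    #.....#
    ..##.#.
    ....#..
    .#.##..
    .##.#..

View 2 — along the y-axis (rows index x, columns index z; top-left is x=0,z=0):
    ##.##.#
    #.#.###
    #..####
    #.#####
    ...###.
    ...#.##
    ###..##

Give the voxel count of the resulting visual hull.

remaining voxels: 105

start: 7×7×7 = 343 voxels
step 1: project along z, AND mask (22/49) → |grid| = 154
step 2: project along y, AND mask (32/49) → |grid| = 105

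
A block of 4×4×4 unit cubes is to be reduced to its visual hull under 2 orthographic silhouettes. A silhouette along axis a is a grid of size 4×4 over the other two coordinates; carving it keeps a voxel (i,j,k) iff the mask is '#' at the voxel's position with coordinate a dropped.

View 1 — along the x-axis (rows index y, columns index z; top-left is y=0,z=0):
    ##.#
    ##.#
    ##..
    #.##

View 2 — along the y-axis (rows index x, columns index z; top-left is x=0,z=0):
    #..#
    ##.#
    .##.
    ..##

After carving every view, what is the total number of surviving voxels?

|visual hull| = 25

initial block: 4^3 = 64
after view 1 [x-axis, 11 of 16 cells solid] → remaining = 44
after view 2 [y-axis, 9 of 16 cells solid] → remaining = 25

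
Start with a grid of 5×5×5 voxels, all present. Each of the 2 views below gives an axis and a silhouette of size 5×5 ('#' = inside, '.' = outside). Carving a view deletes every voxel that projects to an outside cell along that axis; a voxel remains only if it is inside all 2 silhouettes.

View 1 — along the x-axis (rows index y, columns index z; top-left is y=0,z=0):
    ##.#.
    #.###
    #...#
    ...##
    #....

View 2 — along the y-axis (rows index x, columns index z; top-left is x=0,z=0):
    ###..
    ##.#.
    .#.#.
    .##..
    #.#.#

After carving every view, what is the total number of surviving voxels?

initial block: 5^3 = 125
[1] x-view keeps 12 columns → grid now 60
[2] y-view keeps 13 columns → grid now 28

voxel count = 28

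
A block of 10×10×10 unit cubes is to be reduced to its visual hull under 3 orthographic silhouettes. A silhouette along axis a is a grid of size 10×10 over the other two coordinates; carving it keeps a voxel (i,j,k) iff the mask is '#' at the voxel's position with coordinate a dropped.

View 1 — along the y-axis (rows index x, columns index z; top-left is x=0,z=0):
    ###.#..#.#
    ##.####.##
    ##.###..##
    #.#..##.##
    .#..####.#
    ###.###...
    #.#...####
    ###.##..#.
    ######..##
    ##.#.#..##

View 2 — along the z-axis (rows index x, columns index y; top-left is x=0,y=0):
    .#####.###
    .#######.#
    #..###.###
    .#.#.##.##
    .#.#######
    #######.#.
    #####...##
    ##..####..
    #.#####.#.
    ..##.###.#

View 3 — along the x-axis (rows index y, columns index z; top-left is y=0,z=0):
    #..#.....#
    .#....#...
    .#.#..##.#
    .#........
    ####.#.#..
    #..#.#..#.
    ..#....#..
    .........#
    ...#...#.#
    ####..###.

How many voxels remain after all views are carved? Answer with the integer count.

full grid |V| = 1000
step 1: project along y, AND mask (65/100) → |grid| = 650
step 2: project along z, AND mask (71/100) → |grid| = 463
step 3: project along x, AND mask (34/100) → |grid| = 152

voxel count = 152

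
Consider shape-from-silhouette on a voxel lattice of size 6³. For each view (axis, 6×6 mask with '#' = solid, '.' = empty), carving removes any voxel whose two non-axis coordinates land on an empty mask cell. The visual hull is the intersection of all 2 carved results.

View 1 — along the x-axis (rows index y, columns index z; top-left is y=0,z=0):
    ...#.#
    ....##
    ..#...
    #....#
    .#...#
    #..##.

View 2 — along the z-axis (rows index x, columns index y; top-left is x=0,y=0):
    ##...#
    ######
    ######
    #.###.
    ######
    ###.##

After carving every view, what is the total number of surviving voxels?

voxel count = 60

full grid |V| = 216
carve view 1 (along x, YZ-mask fill 12/36): 72 voxels remain
carve view 2 (along z, XY-mask fill 30/36): 60 voxels remain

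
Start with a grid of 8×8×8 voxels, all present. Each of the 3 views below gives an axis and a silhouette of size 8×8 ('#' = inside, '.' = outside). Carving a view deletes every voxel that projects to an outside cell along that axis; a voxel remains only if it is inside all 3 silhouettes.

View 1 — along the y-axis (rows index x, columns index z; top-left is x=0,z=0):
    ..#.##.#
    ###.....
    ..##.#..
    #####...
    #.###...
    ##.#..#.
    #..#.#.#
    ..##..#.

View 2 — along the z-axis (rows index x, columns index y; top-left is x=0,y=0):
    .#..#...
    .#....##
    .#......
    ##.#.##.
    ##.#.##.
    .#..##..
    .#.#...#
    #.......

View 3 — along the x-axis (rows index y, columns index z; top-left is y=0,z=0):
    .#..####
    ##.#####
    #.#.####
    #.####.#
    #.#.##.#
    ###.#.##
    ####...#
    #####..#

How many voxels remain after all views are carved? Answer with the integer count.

|visual hull| = 69

initial block: 8^3 = 512
carve view 1 (along y, XZ-mask fill 30/64): 240 voxels remain
carve view 2 (along z, XY-mask fill 23/64): 92 voxels remain
carve view 3 (along x, YZ-mask fill 46/64): 69 voxels remain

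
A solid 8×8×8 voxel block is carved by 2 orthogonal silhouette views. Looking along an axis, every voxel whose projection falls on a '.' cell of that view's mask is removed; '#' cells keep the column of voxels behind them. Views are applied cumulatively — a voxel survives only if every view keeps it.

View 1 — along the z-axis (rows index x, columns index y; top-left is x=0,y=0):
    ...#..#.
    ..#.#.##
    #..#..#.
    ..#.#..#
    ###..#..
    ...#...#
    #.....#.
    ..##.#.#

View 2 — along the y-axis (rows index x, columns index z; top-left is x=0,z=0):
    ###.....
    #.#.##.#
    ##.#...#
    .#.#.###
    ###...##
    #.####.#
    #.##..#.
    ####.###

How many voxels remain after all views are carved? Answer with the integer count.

full grid |V| = 512
  1. axis=2 (XY plane), |mask|=24  ⇒  voxels=192
  2. axis=1 (XZ plane), |mask|=39  ⇒  voxels=121

remaining voxels: 121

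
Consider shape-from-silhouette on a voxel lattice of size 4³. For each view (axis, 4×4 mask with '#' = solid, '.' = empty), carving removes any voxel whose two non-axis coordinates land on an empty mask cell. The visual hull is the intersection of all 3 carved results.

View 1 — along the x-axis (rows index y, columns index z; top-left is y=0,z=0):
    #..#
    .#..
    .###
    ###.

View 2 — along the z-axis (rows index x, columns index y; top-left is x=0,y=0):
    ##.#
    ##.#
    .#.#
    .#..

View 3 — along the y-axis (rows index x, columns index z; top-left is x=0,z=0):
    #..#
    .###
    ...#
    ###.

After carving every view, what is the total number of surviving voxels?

|visual hull| = 8

full grid |V| = 64
  1. axis=0 (YZ plane), |mask|=9  ⇒  voxels=36
  2. axis=2 (XY plane), |mask|=9  ⇒  voxels=17
  3. axis=1 (XZ plane), |mask|=9  ⇒  voxels=8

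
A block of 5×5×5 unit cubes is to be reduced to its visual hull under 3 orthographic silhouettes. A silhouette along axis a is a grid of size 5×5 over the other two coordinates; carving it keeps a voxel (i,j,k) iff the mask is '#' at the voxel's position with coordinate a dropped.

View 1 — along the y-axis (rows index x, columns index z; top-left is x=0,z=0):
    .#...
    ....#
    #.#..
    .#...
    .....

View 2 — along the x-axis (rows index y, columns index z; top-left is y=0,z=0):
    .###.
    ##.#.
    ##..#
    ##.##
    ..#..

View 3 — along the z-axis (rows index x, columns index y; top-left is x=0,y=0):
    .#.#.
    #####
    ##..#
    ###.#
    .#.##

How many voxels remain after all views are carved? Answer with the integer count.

initial block: 5^3 = 125
[1] y-view keeps 5 columns → grid now 25
[2] x-view keeps 14 columns → grid now 15
[3] z-view keeps 17 columns → grid now 10

remaining voxels: 10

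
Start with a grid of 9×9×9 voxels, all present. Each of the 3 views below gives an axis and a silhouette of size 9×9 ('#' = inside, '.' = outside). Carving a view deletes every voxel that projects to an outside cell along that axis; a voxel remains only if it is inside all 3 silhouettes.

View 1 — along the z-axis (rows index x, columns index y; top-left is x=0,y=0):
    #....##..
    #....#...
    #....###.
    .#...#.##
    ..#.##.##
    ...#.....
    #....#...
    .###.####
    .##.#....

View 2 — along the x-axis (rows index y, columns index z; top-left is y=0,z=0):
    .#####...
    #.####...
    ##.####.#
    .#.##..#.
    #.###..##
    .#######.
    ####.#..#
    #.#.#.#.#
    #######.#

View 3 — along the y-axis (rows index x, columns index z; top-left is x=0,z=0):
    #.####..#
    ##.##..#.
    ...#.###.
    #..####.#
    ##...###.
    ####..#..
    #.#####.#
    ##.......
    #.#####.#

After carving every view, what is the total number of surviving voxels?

remaining voxels: 100

initial block: 9^3 = 729
step 1: project along z, AND mask (31/81) → |grid| = 279
step 2: project along x, AND mask (53/81) → |grid| = 187
step 3: project along y, AND mask (47/81) → |grid| = 100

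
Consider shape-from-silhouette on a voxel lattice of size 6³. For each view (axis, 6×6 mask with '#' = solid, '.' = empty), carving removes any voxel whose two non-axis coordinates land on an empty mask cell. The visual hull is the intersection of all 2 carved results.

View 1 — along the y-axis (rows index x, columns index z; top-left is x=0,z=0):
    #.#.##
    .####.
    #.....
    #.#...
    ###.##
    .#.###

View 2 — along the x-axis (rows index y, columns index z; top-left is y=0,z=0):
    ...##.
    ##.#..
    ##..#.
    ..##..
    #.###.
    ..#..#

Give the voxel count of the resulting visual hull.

remaining voxels: 53

full grid |V| = 216
  1. axis=1 (XZ plane), |mask|=20  ⇒  voxels=120
  2. axis=0 (YZ plane), |mask|=16  ⇒  voxels=53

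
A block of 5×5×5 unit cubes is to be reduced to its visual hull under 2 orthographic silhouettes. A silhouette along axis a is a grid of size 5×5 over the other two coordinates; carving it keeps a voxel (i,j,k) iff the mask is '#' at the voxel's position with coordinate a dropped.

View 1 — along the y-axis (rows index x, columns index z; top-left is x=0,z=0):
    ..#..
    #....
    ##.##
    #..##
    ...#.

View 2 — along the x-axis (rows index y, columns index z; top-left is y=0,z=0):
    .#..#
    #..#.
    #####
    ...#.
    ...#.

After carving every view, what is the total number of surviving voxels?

initial block: 5^3 = 125
step 1: project along y, AND mask (10/25) → |grid| = 50
step 2: project along x, AND mask (11/25) → |grid| = 25

voxel count = 25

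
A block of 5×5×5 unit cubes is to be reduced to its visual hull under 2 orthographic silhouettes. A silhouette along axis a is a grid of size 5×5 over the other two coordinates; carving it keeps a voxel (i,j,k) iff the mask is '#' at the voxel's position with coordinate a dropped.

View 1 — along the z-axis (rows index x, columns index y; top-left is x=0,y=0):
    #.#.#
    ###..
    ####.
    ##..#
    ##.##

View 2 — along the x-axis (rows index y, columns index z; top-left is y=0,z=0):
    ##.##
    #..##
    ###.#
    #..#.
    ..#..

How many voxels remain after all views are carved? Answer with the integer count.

full grid |V| = 125
V1 z: intersect with XY mask (17 set) -- 85 left
V2 x: intersect with YZ mask (14 set) -- 51 left

51 voxels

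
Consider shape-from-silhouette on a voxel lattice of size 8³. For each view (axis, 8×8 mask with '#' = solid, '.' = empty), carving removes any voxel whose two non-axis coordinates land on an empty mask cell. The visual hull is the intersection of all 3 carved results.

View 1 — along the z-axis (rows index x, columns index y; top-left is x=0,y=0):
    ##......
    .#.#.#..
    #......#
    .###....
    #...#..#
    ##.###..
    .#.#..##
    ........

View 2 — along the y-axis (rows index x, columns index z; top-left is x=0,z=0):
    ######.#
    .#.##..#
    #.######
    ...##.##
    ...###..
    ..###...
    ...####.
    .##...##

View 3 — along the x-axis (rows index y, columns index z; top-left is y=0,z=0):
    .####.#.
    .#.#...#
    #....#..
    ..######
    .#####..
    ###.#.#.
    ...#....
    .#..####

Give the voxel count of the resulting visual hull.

voxel count = 57

before carving: 512 voxels (8×8×8)
after view 1 [z-axis, 22 of 64 cells solid] → remaining = 176
after view 2 [y-axis, 36 of 64 cells solid] → remaining = 92
after view 3 [x-axis, 32 of 64 cells solid] → remaining = 57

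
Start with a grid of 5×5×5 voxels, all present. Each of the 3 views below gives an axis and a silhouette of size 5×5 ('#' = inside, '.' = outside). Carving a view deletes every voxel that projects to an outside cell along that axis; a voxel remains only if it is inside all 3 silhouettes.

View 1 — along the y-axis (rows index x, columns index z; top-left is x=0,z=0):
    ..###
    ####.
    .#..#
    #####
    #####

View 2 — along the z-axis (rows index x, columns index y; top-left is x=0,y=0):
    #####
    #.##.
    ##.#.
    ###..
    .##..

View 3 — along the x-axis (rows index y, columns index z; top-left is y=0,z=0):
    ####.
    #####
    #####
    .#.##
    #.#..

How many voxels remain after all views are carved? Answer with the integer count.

before carving: 125 voxels (5×5×5)
V1 y: intersect with XZ mask (19 set) -- 95 left
V2 z: intersect with XY mask (16 set) -- 58 left
V3 x: intersect with YZ mask (19 set) -- 50 left

50 voxels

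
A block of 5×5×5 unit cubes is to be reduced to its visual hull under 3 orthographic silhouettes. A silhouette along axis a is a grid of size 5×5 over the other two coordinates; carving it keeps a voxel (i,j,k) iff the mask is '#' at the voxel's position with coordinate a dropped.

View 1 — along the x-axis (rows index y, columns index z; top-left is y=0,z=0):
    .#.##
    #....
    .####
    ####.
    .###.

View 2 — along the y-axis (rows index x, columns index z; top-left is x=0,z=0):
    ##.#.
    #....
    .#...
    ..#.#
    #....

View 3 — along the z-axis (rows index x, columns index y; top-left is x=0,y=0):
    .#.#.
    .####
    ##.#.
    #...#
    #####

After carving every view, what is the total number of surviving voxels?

start: 5×5×5 = 125 voxels
  1. axis=0 (YZ plane), |mask|=15  ⇒  voxels=75
  2. axis=1 (XZ plane), |mask|=8  ⇒  voxels=23
  3. axis=2 (XY plane), |mask|=16  ⇒  voxels=12

12 voxels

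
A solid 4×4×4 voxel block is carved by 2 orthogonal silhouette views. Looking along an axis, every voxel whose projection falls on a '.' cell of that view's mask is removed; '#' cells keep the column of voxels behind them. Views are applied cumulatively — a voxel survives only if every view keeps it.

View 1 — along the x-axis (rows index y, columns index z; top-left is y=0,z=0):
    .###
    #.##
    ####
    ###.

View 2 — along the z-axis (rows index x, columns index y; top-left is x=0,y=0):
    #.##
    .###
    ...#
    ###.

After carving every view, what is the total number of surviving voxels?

start: 4×4×4 = 64 voxels
carve view 1 (along x, YZ-mask fill 13/16): 52 voxels remain
carve view 2 (along z, XY-mask fill 10/16): 33 voxels remain

33 voxels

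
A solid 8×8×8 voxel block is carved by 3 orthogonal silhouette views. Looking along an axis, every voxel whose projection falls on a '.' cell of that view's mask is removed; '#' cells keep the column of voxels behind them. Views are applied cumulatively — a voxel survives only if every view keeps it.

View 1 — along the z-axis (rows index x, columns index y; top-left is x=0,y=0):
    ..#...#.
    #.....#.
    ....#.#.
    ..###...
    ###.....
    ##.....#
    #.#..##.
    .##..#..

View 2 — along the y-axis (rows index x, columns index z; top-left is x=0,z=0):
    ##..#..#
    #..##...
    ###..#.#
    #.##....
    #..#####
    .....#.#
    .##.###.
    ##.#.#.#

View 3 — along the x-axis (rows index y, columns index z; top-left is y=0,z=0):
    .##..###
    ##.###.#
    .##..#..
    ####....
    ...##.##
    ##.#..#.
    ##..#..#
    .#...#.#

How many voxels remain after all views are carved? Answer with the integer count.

start: 8×8×8 = 512 voxels
after view 1 [z-axis, 22 of 64 cells solid] → remaining = 176
after view 2 [y-axis, 33 of 64 cells solid] → remaining = 92
after view 3 [x-axis, 33 of 64 cells solid] → remaining = 52

voxel count = 52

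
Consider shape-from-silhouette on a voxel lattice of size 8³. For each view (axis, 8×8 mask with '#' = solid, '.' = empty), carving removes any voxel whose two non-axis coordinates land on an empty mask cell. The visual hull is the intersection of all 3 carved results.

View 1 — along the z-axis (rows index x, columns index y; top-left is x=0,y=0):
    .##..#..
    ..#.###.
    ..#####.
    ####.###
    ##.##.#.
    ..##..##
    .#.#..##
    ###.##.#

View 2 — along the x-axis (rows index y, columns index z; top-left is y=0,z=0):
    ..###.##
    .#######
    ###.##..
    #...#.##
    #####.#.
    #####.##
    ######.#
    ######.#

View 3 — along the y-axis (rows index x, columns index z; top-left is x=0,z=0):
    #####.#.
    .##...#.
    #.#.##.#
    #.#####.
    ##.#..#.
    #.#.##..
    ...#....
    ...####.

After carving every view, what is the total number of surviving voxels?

initial block: 8^3 = 512
step 1: project along z, AND mask (38/64) → |grid| = 304
step 2: project along x, AND mask (48/64) → |grid| = 229
step 3: project along y, AND mask (33/64) → |grid| = 124

124 voxels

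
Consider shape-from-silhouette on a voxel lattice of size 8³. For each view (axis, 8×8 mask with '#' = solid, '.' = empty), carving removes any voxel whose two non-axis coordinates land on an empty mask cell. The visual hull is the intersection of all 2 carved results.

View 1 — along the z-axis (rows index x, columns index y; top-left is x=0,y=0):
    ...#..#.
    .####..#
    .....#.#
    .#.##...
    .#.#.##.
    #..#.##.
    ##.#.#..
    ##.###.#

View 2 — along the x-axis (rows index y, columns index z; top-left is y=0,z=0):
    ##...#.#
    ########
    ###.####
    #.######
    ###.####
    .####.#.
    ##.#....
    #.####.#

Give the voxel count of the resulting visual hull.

181 voxels

initial block: 8^3 = 512
V1 z: intersect with XY mask (30 set) -- 240 left
V2 x: intersect with YZ mask (47 set) -- 181 left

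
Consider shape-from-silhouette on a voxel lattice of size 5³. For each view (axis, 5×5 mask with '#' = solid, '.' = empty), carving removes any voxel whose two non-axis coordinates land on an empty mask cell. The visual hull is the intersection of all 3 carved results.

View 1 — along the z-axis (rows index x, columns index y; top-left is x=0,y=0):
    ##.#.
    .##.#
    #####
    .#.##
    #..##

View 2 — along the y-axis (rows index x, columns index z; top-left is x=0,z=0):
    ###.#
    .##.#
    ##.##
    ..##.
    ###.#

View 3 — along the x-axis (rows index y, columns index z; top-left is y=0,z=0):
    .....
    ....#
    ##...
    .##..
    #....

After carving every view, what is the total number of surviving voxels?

|visual hull| = 14

full grid |V| = 125
  1. axis=2 (XY plane), |mask|=17  ⇒  voxels=85
  2. axis=1 (XZ plane), |mask|=17  ⇒  voxels=59
  3. axis=0 (YZ plane), |mask|=6  ⇒  voxels=14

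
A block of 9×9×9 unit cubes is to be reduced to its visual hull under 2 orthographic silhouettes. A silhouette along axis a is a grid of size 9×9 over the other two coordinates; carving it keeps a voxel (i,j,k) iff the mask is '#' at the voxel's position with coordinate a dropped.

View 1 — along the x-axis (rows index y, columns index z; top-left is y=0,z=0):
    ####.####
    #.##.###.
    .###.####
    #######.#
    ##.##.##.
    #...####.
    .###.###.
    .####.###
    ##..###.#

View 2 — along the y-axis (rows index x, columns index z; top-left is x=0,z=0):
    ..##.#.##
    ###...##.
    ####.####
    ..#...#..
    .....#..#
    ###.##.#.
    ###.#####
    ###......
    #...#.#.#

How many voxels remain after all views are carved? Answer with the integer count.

remaining voxels: 282

before carving: 729 voxels (9×9×9)
  1. axis=0 (YZ plane), |mask|=59  ⇒  voxels=531
  2. axis=1 (XZ plane), |mask|=43  ⇒  voxels=282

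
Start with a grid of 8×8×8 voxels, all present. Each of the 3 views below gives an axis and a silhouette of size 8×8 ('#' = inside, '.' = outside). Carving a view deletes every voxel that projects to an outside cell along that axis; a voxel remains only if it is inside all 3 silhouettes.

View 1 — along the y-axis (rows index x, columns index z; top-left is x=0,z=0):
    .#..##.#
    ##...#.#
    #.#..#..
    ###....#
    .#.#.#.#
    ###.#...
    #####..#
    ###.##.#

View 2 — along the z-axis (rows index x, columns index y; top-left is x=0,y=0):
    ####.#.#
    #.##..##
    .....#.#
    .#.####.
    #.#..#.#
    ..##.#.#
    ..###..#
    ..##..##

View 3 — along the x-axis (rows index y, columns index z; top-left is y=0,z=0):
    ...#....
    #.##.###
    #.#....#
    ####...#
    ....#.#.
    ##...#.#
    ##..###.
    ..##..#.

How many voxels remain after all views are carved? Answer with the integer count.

before carving: 512 voxels (8×8×8)
carve view 1 (along y, XZ-mask fill 35/64): 280 voxels remain
carve view 2 (along z, XY-mask fill 34/64): 150 voxels remain
carve view 3 (along x, YZ-mask fill 29/64): 68 voxels remain

68 voxels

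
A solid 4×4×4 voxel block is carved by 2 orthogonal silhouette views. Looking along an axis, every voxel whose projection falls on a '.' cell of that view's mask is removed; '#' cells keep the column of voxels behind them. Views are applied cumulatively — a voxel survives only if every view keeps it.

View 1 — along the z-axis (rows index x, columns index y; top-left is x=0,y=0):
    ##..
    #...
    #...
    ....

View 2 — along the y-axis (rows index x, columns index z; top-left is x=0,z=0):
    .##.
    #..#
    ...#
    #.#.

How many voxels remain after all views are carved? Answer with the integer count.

before carving: 64 voxels (4×4×4)
  1. axis=2 (XY plane), |mask|=4  ⇒  voxels=16
  2. axis=1 (XZ plane), |mask|=7  ⇒  voxels=7

voxel count = 7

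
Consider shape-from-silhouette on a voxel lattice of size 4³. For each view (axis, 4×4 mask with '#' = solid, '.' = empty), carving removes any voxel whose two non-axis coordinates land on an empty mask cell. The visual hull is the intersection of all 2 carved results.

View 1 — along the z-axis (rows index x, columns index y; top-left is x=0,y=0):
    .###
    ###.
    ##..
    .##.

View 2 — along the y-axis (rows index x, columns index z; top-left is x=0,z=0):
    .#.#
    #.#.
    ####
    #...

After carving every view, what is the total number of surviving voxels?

full grid |V| = 64
after view 1 [z-axis, 10 of 16 cells solid] → remaining = 40
after view 2 [y-axis, 9 of 16 cells solid] → remaining = 22

remaining voxels: 22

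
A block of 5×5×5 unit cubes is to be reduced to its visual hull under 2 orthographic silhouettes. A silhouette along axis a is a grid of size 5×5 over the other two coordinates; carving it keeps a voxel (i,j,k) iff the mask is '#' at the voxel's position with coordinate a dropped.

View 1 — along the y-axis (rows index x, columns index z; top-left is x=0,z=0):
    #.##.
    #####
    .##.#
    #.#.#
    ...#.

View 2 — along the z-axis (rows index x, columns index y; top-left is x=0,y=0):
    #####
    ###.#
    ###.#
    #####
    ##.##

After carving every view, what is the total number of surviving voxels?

remaining voxels: 66

initial block: 5^3 = 125
carve view 1 (along y, XZ-mask fill 15/25): 75 voxels remain
carve view 2 (along z, XY-mask fill 22/25): 66 voxels remain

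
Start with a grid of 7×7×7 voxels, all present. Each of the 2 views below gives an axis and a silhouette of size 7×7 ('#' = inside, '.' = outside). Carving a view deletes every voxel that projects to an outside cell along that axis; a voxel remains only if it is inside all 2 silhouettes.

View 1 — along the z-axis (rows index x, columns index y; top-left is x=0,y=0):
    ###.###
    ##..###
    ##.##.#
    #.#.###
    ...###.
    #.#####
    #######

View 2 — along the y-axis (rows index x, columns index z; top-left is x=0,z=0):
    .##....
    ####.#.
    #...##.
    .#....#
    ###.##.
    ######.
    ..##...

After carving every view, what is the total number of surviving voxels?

initial block: 7^3 = 343
  1. axis=2 (XY plane), |mask|=37  ⇒  voxels=259
  2. axis=1 (XZ plane), |mask|=25  ⇒  voxels=127

127 voxels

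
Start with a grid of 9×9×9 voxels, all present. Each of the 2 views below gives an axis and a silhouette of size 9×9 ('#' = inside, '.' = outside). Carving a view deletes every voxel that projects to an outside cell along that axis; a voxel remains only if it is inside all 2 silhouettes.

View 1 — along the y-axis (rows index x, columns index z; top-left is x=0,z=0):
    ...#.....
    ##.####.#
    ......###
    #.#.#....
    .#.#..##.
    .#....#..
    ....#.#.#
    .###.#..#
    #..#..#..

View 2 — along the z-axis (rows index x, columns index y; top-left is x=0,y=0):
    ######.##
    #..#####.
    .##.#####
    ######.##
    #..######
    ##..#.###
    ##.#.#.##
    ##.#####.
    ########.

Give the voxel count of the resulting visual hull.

before carving: 729 voxels (9×9×9)
step 1: project along y, AND mask (31/81) → |grid| = 279
step 2: project along z, AND mask (63/81) → |grid| = 212

voxel count = 212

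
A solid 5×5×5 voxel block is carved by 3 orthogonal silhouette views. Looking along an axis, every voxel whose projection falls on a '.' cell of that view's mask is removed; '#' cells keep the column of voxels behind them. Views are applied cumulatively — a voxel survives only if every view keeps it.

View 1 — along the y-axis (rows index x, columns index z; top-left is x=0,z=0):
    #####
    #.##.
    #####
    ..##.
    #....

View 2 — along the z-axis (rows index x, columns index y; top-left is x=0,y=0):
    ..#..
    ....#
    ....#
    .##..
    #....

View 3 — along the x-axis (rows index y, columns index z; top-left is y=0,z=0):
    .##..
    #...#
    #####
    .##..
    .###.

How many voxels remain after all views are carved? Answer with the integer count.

12 voxels

start: 5×5×5 = 125 voxels
V1 y: intersect with XZ mask (16 set) -- 80 left
V2 z: intersect with XY mask (6 set) -- 18 left
V3 x: intersect with YZ mask (14 set) -- 12 left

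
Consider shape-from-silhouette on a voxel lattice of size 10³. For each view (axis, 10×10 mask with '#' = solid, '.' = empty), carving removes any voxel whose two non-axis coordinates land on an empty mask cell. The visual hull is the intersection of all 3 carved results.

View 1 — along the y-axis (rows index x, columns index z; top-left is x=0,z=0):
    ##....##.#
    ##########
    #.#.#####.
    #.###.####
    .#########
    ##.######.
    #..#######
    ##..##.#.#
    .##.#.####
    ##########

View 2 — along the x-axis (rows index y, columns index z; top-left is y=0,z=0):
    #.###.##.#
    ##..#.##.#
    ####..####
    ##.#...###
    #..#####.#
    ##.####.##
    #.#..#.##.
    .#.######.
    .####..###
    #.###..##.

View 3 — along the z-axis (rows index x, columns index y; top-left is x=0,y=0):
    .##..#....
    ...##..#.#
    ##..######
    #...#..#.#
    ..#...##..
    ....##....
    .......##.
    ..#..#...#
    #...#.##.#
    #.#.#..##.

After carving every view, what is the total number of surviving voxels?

full grid |V| = 1000
[1] y-view keeps 78 columns → grid now 780
[2] x-view keeps 67 columns → grid now 531
[3] z-view keeps 39 columns → grid now 213

213 voxels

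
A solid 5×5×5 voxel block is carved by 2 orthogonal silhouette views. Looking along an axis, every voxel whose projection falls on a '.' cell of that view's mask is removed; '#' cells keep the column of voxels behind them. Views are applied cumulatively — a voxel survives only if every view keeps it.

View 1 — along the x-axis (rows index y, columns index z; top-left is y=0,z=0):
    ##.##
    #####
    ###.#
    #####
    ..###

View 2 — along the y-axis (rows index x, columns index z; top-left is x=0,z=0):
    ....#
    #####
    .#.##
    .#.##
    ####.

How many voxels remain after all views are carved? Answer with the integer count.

voxel count = 68

before carving: 125 voxels (5×5×5)
V1 x: intersect with YZ mask (21 set) -- 105 left
V2 y: intersect with XZ mask (16 set) -- 68 left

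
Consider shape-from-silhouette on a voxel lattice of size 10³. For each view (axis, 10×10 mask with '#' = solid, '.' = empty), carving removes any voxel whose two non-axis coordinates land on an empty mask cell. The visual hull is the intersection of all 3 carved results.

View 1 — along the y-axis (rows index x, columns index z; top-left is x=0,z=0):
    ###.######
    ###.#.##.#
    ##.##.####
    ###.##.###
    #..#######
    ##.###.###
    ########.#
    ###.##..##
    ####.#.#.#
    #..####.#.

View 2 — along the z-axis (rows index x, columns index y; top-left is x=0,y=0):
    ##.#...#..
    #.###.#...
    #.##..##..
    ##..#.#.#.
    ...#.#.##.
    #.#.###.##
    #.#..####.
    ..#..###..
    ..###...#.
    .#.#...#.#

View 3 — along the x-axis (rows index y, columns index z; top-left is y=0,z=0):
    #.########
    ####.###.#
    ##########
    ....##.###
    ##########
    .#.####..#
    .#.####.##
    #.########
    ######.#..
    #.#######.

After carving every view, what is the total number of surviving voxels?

296 voxels

initial block: 10^3 = 1000
V1 y: intersect with XZ mask (77 set) -- 770 left
V2 z: intersect with XY mask (48 set) -- 373 left
V3 x: intersect with YZ mask (79 set) -- 296 left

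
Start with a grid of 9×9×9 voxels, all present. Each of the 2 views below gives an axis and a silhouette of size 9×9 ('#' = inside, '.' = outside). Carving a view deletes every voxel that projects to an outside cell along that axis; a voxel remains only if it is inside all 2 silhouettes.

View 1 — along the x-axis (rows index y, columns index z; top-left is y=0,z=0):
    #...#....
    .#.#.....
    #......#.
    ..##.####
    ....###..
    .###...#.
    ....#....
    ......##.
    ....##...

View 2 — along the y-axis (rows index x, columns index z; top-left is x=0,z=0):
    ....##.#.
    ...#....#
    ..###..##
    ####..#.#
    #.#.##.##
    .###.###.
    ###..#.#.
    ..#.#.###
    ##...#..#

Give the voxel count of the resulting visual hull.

full grid |V| = 729
step 1: project along x, AND mask (24/81) → |grid| = 216
step 2: project along y, AND mask (42/81) → |grid| = 110

110 voxels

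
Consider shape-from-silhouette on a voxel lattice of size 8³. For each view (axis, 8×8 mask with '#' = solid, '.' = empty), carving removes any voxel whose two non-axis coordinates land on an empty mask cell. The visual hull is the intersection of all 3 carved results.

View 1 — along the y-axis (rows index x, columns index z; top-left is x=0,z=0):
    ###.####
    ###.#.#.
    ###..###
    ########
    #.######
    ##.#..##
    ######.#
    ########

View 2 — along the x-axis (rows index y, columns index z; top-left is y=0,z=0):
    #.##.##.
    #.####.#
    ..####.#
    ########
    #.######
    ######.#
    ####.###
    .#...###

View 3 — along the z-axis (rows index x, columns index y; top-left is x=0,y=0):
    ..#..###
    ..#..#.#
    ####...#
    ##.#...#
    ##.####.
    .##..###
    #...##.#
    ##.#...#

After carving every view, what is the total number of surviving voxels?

initial block: 8^3 = 512
[1] y-view keeps 53 columns → grid now 424
[2] x-view keeps 49 columns → grid now 322
[3] z-view keeps 35 columns → grid now 169

remaining voxels: 169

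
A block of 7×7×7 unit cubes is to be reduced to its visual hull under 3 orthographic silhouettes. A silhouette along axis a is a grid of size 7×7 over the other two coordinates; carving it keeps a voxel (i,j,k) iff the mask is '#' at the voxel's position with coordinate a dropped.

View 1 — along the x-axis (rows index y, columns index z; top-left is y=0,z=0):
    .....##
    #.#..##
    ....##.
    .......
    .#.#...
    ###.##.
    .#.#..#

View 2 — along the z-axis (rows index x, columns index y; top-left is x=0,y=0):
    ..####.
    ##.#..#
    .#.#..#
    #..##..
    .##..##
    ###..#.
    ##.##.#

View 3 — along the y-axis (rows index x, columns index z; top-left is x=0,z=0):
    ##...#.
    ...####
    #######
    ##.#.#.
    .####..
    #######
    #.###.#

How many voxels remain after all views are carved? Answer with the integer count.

|visual hull| = 48

full grid |V| = 343
step 1: project along x, AND mask (18/49) → |grid| = 126
step 2: project along z, AND mask (27/49) → |grid| = 67
step 3: project along y, AND mask (34/49) → |grid| = 48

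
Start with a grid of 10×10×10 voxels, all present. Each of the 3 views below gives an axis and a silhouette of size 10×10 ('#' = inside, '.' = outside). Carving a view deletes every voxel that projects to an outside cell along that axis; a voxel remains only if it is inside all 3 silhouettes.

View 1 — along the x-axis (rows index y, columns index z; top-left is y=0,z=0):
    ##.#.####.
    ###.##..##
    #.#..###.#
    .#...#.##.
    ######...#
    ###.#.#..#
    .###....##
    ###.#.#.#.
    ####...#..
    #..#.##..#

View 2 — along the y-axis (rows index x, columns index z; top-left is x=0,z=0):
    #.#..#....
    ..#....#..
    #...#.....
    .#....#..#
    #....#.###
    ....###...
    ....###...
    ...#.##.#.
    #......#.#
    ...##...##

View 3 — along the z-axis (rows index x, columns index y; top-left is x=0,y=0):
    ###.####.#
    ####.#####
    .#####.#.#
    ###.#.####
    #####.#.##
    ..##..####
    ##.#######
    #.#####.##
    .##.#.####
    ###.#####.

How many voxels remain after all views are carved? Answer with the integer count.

|visual hull| = 145

full grid |V| = 1000
after view 1 [x-axis, 58 of 100 cells solid] → remaining = 580
after view 2 [y-axis, 32 of 100 cells solid] → remaining = 181
after view 3 [z-axis, 78 of 100 cells solid] → remaining = 145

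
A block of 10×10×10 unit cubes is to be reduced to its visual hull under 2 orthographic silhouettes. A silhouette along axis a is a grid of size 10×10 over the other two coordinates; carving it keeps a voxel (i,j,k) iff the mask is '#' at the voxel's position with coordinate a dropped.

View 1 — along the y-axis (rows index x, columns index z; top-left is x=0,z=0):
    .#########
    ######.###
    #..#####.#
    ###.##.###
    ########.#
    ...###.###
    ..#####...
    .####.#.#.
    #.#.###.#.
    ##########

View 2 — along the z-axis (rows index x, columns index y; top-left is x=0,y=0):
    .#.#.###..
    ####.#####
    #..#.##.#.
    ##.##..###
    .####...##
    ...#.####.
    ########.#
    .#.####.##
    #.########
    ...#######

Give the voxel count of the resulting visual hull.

voxel count = 512

full grid |V| = 1000
[1] y-view keeps 75 columns → grid now 750
[2] z-view keeps 69 columns → grid now 512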